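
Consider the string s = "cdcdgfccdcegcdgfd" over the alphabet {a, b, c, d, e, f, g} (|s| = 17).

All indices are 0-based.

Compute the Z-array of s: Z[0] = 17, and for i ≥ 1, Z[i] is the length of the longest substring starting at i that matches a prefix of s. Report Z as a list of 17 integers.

[17, 0, 2, 0, 0, 0, 1, 3, 0, 1, 0, 0, 2, 0, 0, 0, 0]

Z[0]=17
i=1: i≥r, start 0; Z[1]=0
i=2: i≥r, start 0; Z[2]=2 scan→box=[2,4)
i=3: min(r-i=1, Z[1]=0)=0; Z[3]=0
i=4: i≥r, start 0; Z[4]=0
i=5: i≥r, start 0; Z[5]=0
i=6: i≥r, start 0; Z[6]=1 scan→box=[6,7)
i=7: i≥r, start 0; Z[7]=3 scan→box=[7,10)
i=8: min(r-i=2, Z[1]=0)=0; Z[8]=0
i=9: min(r-i=1, Z[2]=2)=1; Z[9]=1
i=10: i≥r, start 0; Z[10]=0
i=11: i≥r, start 0; Z[11]=0
i=12: i≥r, start 0; Z[12]=2 scan→box=[12,14)
i=13: min(r-i=1, Z[1]=0)=0; Z[13]=0
i=14: i≥r, start 0; Z[14]=0
i=15: i≥r, start 0; Z[15]=0
i=16: i≥r, start 0; Z[16]=0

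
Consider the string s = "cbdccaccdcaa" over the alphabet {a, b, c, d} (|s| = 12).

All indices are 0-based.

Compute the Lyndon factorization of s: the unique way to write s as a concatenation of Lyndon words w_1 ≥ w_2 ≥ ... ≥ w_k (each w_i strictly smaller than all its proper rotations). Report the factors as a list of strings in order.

["c", "bdcc", "accdc", "a", "a"]

emit factor 1: 'c' (i=0, period=1)
emit factor 2: 'bdcc' (i=1, period=4)
emit factor 3: 'accdc' (i=5, period=5)
emit factor 4: 'a' (i=10, period=1)
emit factor 5: 'a' (i=11, period=1)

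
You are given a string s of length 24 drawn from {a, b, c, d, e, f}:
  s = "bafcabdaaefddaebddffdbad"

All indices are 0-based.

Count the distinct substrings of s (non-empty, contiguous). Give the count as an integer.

276

sorted suffixes:
  #0 SA[0]=7  'aaefddaebddffdbad'
  #1 SA[1]=4  'abdaaefddaebddffdbad'
  #2 SA[2]=22  'ad'
  #3 SA[3]=13  'aebddffdbad'
  #4 SA[4]=8  'aefddaebddffdbad'
  #5 SA[5]=1  'afcabdaaefddaebddffdbad'
  #6 SA[6]=21  'bad'
  #7 SA[7]=0  'bafcabdaaefddaebddffdbad'
  #8 SA[8]=5  'bdaaefddaebddffdbad'
  #9 SA[9]=15  'bddffdbad'
  #10 SA[10]=3  'cabdaaefddaebddffdbad'
  #11 SA[11]=23  'd'
  #12 SA[12]=6  'daaefddaebddffdbad'
  #13 SA[13]=12  'daebddffdbad'
  #14 SA[14]=20  'dbad'
  #15 SA[15]=11  'ddaebddffdbad'
  #16 SA[16]=16  'ddffdbad'
  #17 SA[17]=17  'dffdbad'
  #18 SA[18]=14  'ebddffdbad'
  #19 SA[19]=9  'efddaebddffdbad'
  #20 SA[20]=2  'fcabdaaefddaebddffdbad'
  #21 SA[21]=19  'fdbad'
  #22 SA[22]=10  'fddaebddffdbad'
  #23 SA[23]=18  'ffdbad'

SA = [7, 4, 22, 13, 8, 1, 21, 0, 5, 15, 3, 23, 6, 12, 20, 11, 16, 17, 14, 9, 2, 19, 10, 18]
i: (SA[i-1],SA[i]) lcp shared
  1: (7,4) 1 'a'
  2: (4,22) 1 'a'
  3: (22,13) 1 'a'
  4: (13,8) 2 'ae'
  5: (8,1) 1 'a'
  6: (1,21) 0 ''
  7: (21,0) 2 'ba'
  8: (0,5) 1 'b'
  9: (5,15) 2 'bd'
  10: (15,3) 0 ''
  11: (3,23) 0 ''
  12: (23,6) 1 'd'
  13: (6,12) 2 'da'
  14: (12,20) 1 'd'
  15: (20,11) 1 'd'
  16: (11,16) 2 'dd'
  17: (16,17) 1 'd'
  18: (17,14) 0 ''
  19: (14,9) 1 'e'
  20: (9,2) 0 ''
  21: (2,19) 1 'f'
  22: (19,10) 2 'fd'
  23: (10,18) 1 'f'

n(n+1)/2 = 24·25/2 = 300
Σ LCP = 0 + 1 + 1 + 1 + 2 + 1 + 0 + 2 + 1 + 2 + 0 + 0 + 1 + 2 + 1 + 1 + 2 + 1 + 0 + 1 + 0 + 1 + 2 + 1 = 24
distinct = 300 − 24 = 276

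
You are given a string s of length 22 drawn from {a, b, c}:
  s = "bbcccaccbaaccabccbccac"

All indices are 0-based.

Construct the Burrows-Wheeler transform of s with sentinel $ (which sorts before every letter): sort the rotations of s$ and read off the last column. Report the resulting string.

cbccacc$cabacccccabcabb

rank  rotation                 last
    0  $bbcccaccbaaccabccbccac  c
    1  aaccabccbccac$bbcccaccb  b
    2  abccbccac$bbcccaccbaacc  c
    3  ac$bbcccaccbaaccabccbcc  c
    4  accabccbccac$bbcccaccba  a
    5  accbaaccabccbccac$bbccc  c
    6  baaccabccbccac$bbcccacc  c
    7  bbcccaccbaaccabccbccac$  $
    8  bccac$bbcccaccbaaccabcc  c
    9  bccbccac$bbcccaccbaacca  a
   10  bcccaccbaaccabccbccac$b  b
   11  c$bbcccaccbaaccabccbcca  a
   12  cabccbccac$bbcccaccbaac  c
   13  cac$bbcccaccbaaccabccbc  c
   14  caccbaaccabccbccac$bbcc  c
   15  cbaaccabccbccac$bbcccac  c
   16  cbccac$bbcccaccbaaccabc  c
   17  ccabccbccac$bbcccaccbaa  a
   18  ccac$bbcccaccbaaccabccb  b
   19  ccaccbaaccabccbccac$bbc  c
   20  ccbaaccabccbccac$bbccca  a
   21  ccbccac$bbcccaccbaaccab  b
   22  cccaccbaaccabccbccac$bb  b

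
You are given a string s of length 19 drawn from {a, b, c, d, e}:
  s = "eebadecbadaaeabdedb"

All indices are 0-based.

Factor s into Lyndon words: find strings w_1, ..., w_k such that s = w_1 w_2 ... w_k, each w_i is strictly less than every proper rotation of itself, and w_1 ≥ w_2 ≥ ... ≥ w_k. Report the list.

emit factor 1: 'e' (i=0, period=1)
emit factor 2: 'e' (i=1, period=1)
emit factor 3: 'b' (i=2, period=1)
emit factor 4: 'adecb' (i=3, period=5)
emit factor 5: 'ad' (i=8, period=2)
emit factor 6: 'aaeabdedb' (i=10, period=9)

["e", "e", "b", "adecb", "ad", "aaeabdedb"]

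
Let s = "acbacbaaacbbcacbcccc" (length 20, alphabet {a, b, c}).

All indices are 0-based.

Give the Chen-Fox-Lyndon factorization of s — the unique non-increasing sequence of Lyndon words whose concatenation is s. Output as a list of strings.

["acb", "acb", "aaacbbcacbcccc"]

emit factor 1: 'acb' (i=0, period=3)
emit factor 2: 'acb' (i=3, period=3)
emit factor 3: 'aaacbbcacbcccc' (i=6, period=14)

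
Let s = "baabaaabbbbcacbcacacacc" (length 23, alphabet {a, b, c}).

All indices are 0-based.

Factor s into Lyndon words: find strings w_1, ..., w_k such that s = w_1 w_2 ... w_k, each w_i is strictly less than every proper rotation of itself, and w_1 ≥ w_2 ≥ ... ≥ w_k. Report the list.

["b", "aab", "aaabbbbcacbcacacacc"]

emit factor 1: 'b' (i=0, period=1)
emit factor 2: 'aab' (i=1, period=3)
emit factor 3: 'aaabbbbcacbcacacacc' (i=4, period=19)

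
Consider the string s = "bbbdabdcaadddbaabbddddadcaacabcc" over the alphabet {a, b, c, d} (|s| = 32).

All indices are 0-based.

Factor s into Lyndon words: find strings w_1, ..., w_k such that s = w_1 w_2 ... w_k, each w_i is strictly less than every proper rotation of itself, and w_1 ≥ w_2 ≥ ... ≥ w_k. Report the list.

emit factor 1: 'bbbd' (i=0, period=4)
emit factor 2: 'abdc' (i=4, period=4)
emit factor 3: 'aadddb' (i=8, period=6)
emit factor 4: 'aabbddddadcaacabcc' (i=14, period=18)

["bbbd", "abdc", "aadddb", "aabbddddadcaacabcc"]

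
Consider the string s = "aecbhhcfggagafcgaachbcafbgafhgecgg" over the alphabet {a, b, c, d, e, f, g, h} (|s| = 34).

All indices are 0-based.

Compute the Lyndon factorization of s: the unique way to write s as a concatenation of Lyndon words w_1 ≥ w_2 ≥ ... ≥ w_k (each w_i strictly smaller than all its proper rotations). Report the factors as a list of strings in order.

emit factor 1: 'aecbhhcfggagafcg' (i=0, period=16)
emit factor 2: 'aachbcafbgafhgecgg' (i=16, period=18)

["aecbhhcfggagafcg", "aachbcafbgafhgecgg"]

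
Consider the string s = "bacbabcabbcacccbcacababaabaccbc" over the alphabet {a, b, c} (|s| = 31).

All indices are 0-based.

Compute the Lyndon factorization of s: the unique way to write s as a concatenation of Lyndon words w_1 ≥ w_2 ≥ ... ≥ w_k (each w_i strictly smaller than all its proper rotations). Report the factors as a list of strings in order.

emit factor 1: 'b' (i=0, period=1)
emit factor 2: 'acb' (i=1, period=3)
emit factor 3: 'abc' (i=4, period=3)
emit factor 4: 'abbcacccbcac' (i=7, period=12)
emit factor 5: 'ab' (i=19, period=2)
emit factor 6: 'ab' (i=21, period=2)
emit factor 7: 'aabaccbc' (i=23, period=8)

["b", "acb", "abc", "abbcacccbcac", "ab", "ab", "aabaccbc"]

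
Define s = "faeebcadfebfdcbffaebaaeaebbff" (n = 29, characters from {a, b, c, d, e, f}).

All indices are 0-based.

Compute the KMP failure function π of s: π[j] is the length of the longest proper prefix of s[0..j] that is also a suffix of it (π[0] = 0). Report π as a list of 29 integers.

π[0] = 0
j=1 s[j]='a': π[1]=0 (border '')
j=2 s[j]='e': π[2]=0 (border '')
j=3 s[j]='e': π[3]=0 (border '')
j=4 s[j]='b': π[4]=0 (border '')
j=5 s[j]='c': π[5]=0 (border '')
j=6 s[j]='a': π[6]=0 (border '')
j=7 s[j]='d': π[7]=0 (border '')
j=8 s[j]='f': π[8]=1 (border 'f')
j=9 s[j]='e': k: 1→0; π[9]=0 (border '')
j=10 s[j]='b': π[10]=0 (border '')
j=11 s[j]='f': π[11]=1 (border 'f')
j=12 s[j]='d': k: 1→0; π[12]=0 (border '')
j=13 s[j]='c': π[13]=0 (border '')
j=14 s[j]='b': π[14]=0 (border '')
j=15 s[j]='f': π[15]=1 (border 'f')
j=16 s[j]='f': k: 1→0; π[16]=1 (border 'f')
j=17 s[j]='a': π[17]=2 (border 'fa')
j=18 s[j]='e': π[18]=3 (border 'fae')
j=19 s[j]='b': k: 3→0; π[19]=0 (border '')
j=20 s[j]='a': π[20]=0 (border '')
j=21 s[j]='a': π[21]=0 (border '')
j=22 s[j]='e': π[22]=0 (border '')
j=23 s[j]='a': π[23]=0 (border '')
j=24 s[j]='e': π[24]=0 (border '')
j=25 s[j]='b': π[25]=0 (border '')
j=26 s[j]='b': π[26]=0 (border '')
j=27 s[j]='f': π[27]=1 (border 'f')
j=28 s[j]='f': k: 1→0; π[28]=1 (border 'f')

[0, 0, 0, 0, 0, 0, 0, 0, 1, 0, 0, 1, 0, 0, 0, 1, 1, 2, 3, 0, 0, 0, 0, 0, 0, 0, 0, 1, 1]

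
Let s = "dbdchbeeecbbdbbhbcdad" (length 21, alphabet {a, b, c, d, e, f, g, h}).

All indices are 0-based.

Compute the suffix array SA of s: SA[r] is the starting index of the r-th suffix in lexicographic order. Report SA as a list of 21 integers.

[19, 10, 13, 16, 11, 1, 5, 14, 9, 17, 3, 20, 18, 12, 0, 2, 8, 7, 6, 15, 4]

rank | idx | suffix
   0 |  19 | ad
   1 |  10 | bbdbbhbcdad
   2 |  13 | bbhbcdad
   3 |  16 | bcdad
   4 |  11 | bdbbhbcdad
   5 |   1 | bdchbeeecbbdbbhbcdad
   6 |   5 | beeecbbdbbhbcdad
   7 |  14 | bhbcdad
   8 |   9 | cbbdbbhbcdad
   9 |  17 | cdad
  10 |   3 | chbeeecbbdbbhbcdad
  11 |  20 | d
  12 |  18 | dad
  13 |  12 | dbbhbcdad
  14 |   0 | dbdchbeeecbbdbbhbcdad
  15 |   2 | dchbeeecbbdbbhbcdad
  16 |   8 | ecbbdbbhbcdad
  17 |   7 | eecbbdbbhbcdad
  18 |   6 | eeecbbdbbhbcdad
  19 |  15 | hbcdad
  20 |   4 | hbeeecbbdbbhbcdad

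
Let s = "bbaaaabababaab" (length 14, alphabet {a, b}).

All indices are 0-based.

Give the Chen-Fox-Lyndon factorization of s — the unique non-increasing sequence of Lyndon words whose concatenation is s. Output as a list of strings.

["b", "b", "aaaabababaab"]

emit factor 1: 'b' (i=0, period=1)
emit factor 2: 'b' (i=1, period=1)
emit factor 3: 'aaaabababaab' (i=2, period=12)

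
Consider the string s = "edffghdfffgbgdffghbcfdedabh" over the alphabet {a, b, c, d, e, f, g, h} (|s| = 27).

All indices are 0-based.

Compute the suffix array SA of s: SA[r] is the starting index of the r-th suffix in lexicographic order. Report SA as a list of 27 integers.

sorted suffixes:
  #0 SA[0]=24  'abh'
  #1 SA[1]=18  'bcfdedabh'
  #2 SA[2]=11  'bgdffghbcfdedabh'
  #3 SA[3]=25  'bh'
  #4 SA[4]=19  'cfdedabh'
  #5 SA[5]=23  'dabh'
  #6 SA[6]=21  'dedabh'
  #7 SA[7]=6  'dfffgbgdffghbcfdedabh'
  #8 SA[8]=13  'dffghbcfdedabh'
  #9 SA[9]=1  'dffghdfffgbgdffghbcfdedabh'
  #10 SA[10]=22  'edabh'
  #11 SA[11]=0  'edffghdfffgbgdffghbcfdedabh'
  #12 SA[12]=20  'fdedabh'
  #13 SA[13]=7  'fffgbgdffghbcfdedabh'
  #14 SA[14]=8  'ffgbgdffghbcfdedabh'
  #15 SA[15]=14  'ffghbcfdedabh'
  #16 SA[16]=2  'ffghdfffgbgdffghbcfdedabh'
  #17 SA[17]=9  'fgbgdffghbcfdedabh'
  #18 SA[18]=15  'fghbcfdedabh'
  #19 SA[19]=3  'fghdfffgbgdffghbcfdedabh'
  #20 SA[20]=10  'gbgdffghbcfdedabh'
  #21 SA[21]=12  'gdffghbcfdedabh'
  #22 SA[22]=16  'ghbcfdedabh'
  #23 SA[23]=4  'ghdfffgbgdffghbcfdedabh'
  #24 SA[24]=26  'h'
  #25 SA[25]=17  'hbcfdedabh'
  #26 SA[26]=5  'hdfffgbgdffghbcfdedabh'

[24, 18, 11, 25, 19, 23, 21, 6, 13, 1, 22, 0, 20, 7, 8, 14, 2, 9, 15, 3, 10, 12, 16, 4, 26, 17, 5]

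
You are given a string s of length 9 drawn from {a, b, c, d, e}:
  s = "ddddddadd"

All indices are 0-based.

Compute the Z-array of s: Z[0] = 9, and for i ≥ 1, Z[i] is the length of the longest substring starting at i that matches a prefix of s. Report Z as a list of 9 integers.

[9, 5, 4, 3, 2, 1, 0, 2, 1]

Z[0]=9
i=1: outside box; Z[1]=5 grow→box=[1,6)
i=2: min(r-i=4, Z[1]=5)=4; Z[2]=4
i=3: min(r-i=3, Z[2]=4)=3; Z[3]=3
i=4: min(r-i=2, Z[3]=3)=2; Z[4]=2
i=5: min(r-i=1, Z[4]=2)=1; Z[5]=1
i=6: outside box; Z[6]=0
i=7: outside box; Z[7]=2 grow→box=[7,9)
i=8: min(r-i=1, Z[1]=5)=1; Z[8]=1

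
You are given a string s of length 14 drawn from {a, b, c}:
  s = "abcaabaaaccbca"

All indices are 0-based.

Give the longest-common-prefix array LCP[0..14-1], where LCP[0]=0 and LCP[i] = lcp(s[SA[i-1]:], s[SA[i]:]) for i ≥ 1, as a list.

[0, 1, 2, 2, 1, 2, 1, 0, 1, 3, 0, 2, 1, 1]

rank | idx | suffix
   0 |  13 | a
   1 |   6 | aaaccbca
   2 |   3 | aabaaaccbca
   3 |   7 | aaccbca
   4 |   4 | abaaaccbca
   5 |   0 | abcaabaaaccbca
   6 |   8 | accbca
   7 |   5 | baaaccbca
   8 |  11 | bca
   9 |   1 | bcaabaaaccbca
  10 |  12 | ca
  11 |   2 | caabaaaccbca
  12 |  10 | cbca
  13 |   9 | ccbca

SA = [13, 6, 3, 7, 4, 0, 8, 5, 11, 1, 12, 2, 10, 9]
[i] adj suffixes → lcp
  [1] 13/6 → 1 ('a')
  [2] 6/3 → 2 ('aa')
  [3] 3/7 → 2 ('aa')
  [4] 7/4 → 1 ('a')
  [5] 4/0 → 2 ('ab')
  [6] 0/8 → 1 ('a')
  [7] 8/5 → 0 ('')
  [8] 5/11 → 1 ('b')
  [9] 11/1 → 3 ('bca')
  [10] 1/12 → 0 ('')
  [11] 12/2 → 2 ('ca')
  [12] 2/10 → 1 ('c')
  [13] 10/9 → 1 ('c')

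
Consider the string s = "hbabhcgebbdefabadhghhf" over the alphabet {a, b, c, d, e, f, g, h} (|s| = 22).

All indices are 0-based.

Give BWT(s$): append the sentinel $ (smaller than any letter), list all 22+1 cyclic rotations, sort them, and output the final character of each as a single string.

ffbbhaebahbagdhech$bhdg

rank  rotation                 last
    0  $hbabhcgebbdefabadhghhf  f
    1  abadhghhf$hbabhcgebbdef  f
    2  abhcgebbdefabadhghhf$hb  b
    3  adhghhf$hbabhcgebbdefab  b
    4  babhcgebbdefabadhghhf$h  h
    5  badhghhf$hbabhcgebbdefa  a
    6  bbdefabadhghhf$hbabhcge  e
    7  bdefabadhghhf$hbabhcgeb  b
    8  bhcgebbdefabadhghhf$hba  a
    9  cgebbdefabadhghhf$hbabh  h
   10  defabadhghhf$hbabhcgebb  b
   11  dhghhf$hbabhcgebbdefaba  a
   12  ebbdefabadhghhf$hbabhcg  g
   13  efabadhghhf$hbabhcgebbd  d
   14  f$hbabhcgebbdefabadhghh  h
   15  fabadhghhf$hbabhcgebbde  e
   16  gebbdefabadhghhf$hbabhc  c
   17  ghhf$hbabhcgebbdefabadh  h
   18  hbabhcgebbdefabadhghhf$  $
   19  hcgebbdefabadhghhf$hbab  b
   20  hf$hbabhcgebbdefabadhgh  h
   21  hghhf$hbabhcgebbdefabad  d
   22  hhf$hbabhcgebbdefabadhg  g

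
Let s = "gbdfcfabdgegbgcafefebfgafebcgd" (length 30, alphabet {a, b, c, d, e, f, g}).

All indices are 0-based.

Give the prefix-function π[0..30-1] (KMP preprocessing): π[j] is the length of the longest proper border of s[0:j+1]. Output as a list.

π[0] = 0
j=1 s[j]='b': π[1]=0 (border '')
j=2 s[j]='d': π[2]=0 (border '')
j=3 s[j]='f': π[3]=0 (border '')
j=4 s[j]='c': π[4]=0 (border '')
j=5 s[j]='f': π[5]=0 (border '')
j=6 s[j]='a': π[6]=0 (border '')
j=7 s[j]='b': π[7]=0 (border '')
j=8 s[j]='d': π[8]=0 (border '')
j=9 s[j]='g': π[9]=1 (border 'g')
j=10 s[j]='e': k: 1→0; π[10]=0 (border '')
j=11 s[j]='g': π[11]=1 (border 'g')
j=12 s[j]='b': π[12]=2 (border 'gb')
j=13 s[j]='g': k: 2→0; π[13]=1 (border 'g')
j=14 s[j]='c': k: 1→0; π[14]=0 (border '')
j=15 s[j]='a': π[15]=0 (border '')
j=16 s[j]='f': π[16]=0 (border '')
j=17 s[j]='e': π[17]=0 (border '')
j=18 s[j]='f': π[18]=0 (border '')
j=19 s[j]='e': π[19]=0 (border '')
j=20 s[j]='b': π[20]=0 (border '')
j=21 s[j]='f': π[21]=0 (border '')
j=22 s[j]='g': π[22]=1 (border 'g')
j=23 s[j]='a': k: 1→0; π[23]=0 (border '')
j=24 s[j]='f': π[24]=0 (border '')
j=25 s[j]='e': π[25]=0 (border '')
j=26 s[j]='b': π[26]=0 (border '')
j=27 s[j]='c': π[27]=0 (border '')
j=28 s[j]='g': π[28]=1 (border 'g')
j=29 s[j]='d': k: 1→0; π[29]=0 (border '')

[0, 0, 0, 0, 0, 0, 0, 0, 0, 1, 0, 1, 2, 1, 0, 0, 0, 0, 0, 0, 0, 0, 1, 0, 0, 0, 0, 0, 1, 0]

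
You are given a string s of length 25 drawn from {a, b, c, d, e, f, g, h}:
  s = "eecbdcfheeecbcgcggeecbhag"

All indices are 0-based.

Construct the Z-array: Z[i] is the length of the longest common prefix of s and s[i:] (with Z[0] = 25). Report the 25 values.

Z[0]=25
i=1: i≥r, start 0; Z[1]=1 grow→box=[1,2)
i=2: i≥r, start 0; Z[2]=0
i=3: i≥r, start 0; Z[3]=0
i=4: i≥r, start 0; Z[4]=0
i=5: i≥r, start 0; Z[5]=0
i=6: i≥r, start 0; Z[6]=0
i=7: i≥r, start 0; Z[7]=0
i=8: i≥r, start 0; Z[8]=2 grow→box=[8,10)
i=9: min(r-i=1, Z[1]=1)=1; Z[9]=4 grow→box=[9,13)
i=10: min(r-i=3, Z[1]=1)=1; Z[10]=1
i=11: min(r-i=2, Z[2]=0)=0; Z[11]=0
i=12: min(r-i=1, Z[3]=0)=0; Z[12]=0
i=13: i≥r, start 0; Z[13]=0
i=14: i≥r, start 0; Z[14]=0
i=15: i≥r, start 0; Z[15]=0
i=16: i≥r, start 0; Z[16]=0
i=17: i≥r, start 0; Z[17]=0
i=18: i≥r, start 0; Z[18]=4 grow→box=[18,22)
i=19: min(r-i=3, Z[1]=1)=1; Z[19]=1
i=20: min(r-i=2, Z[2]=0)=0; Z[20]=0
i=21: min(r-i=1, Z[3]=0)=0; Z[21]=0
i=22: i≥r, start 0; Z[22]=0
i=23: i≥r, start 0; Z[23]=0
i=24: i≥r, start 0; Z[24]=0

[25, 1, 0, 0, 0, 0, 0, 0, 2, 4, 1, 0, 0, 0, 0, 0, 0, 0, 4, 1, 0, 0, 0, 0, 0]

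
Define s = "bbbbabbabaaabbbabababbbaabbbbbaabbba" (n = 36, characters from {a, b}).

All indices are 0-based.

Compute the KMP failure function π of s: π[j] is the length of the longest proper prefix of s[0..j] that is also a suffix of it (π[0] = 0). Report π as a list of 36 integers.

[0, 1, 2, 3, 0, 1, 2, 0, 1, 0, 0, 0, 1, 2, 3, 0, 1, 0, 1, 0, 1, 2, 3, 0, 0, 1, 2, 3, 4, 4, 5, 0, 1, 2, 3, 0]

π[0] = 0
j=1 s[j]='b': π[1]=1 (border 'b')
j=2 s[j]='b': π[2]=2 (border 'bb')
j=3 s[j]='b': π[3]=3 (border 'bbb')
j=4 s[j]='a': k: 3→2→1→0; π[4]=0 (border '')
j=5 s[j]='b': π[5]=1 (border 'b')
j=6 s[j]='b': π[6]=2 (border 'bb')
j=7 s[j]='a': k: 2→1→0; π[7]=0 (border '')
j=8 s[j]='b': π[8]=1 (border 'b')
j=9 s[j]='a': k: 1→0; π[9]=0 (border '')
j=10 s[j]='a': π[10]=0 (border '')
j=11 s[j]='a': π[11]=0 (border '')
j=12 s[j]='b': π[12]=1 (border 'b')
j=13 s[j]='b': π[13]=2 (border 'bb')
j=14 s[j]='b': π[14]=3 (border 'bbb')
j=15 s[j]='a': k: 3→2→1→0; π[15]=0 (border '')
j=16 s[j]='b': π[16]=1 (border 'b')
j=17 s[j]='a': k: 1→0; π[17]=0 (border '')
j=18 s[j]='b': π[18]=1 (border 'b')
j=19 s[j]='a': k: 1→0; π[19]=0 (border '')
j=20 s[j]='b': π[20]=1 (border 'b')
j=21 s[j]='b': π[21]=2 (border 'bb')
j=22 s[j]='b': π[22]=3 (border 'bbb')
j=23 s[j]='a': k: 3→2→1→0; π[23]=0 (border '')
j=24 s[j]='a': π[24]=0 (border '')
j=25 s[j]='b': π[25]=1 (border 'b')
j=26 s[j]='b': π[26]=2 (border 'bb')
j=27 s[j]='b': π[27]=3 (border 'bbb')
j=28 s[j]='b': π[28]=4 (border 'bbbb')
j=29 s[j]='b': k: 4→3; π[29]=4 (border 'bbbb')
j=30 s[j]='a': π[30]=5 (border 'bbbba')
j=31 s[j]='a': k: 5→0; π[31]=0 (border '')
j=32 s[j]='b': π[32]=1 (border 'b')
j=33 s[j]='b': π[33]=2 (border 'bb')
j=34 s[j]='b': π[34]=3 (border 'bbb')
j=35 s[j]='a': k: 3→2→1→0; π[35]=0 (border '')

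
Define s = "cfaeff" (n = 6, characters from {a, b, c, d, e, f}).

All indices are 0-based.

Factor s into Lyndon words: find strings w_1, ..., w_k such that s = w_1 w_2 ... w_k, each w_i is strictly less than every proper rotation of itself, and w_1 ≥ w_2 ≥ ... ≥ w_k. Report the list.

emit factor 1: 'cf' (i=0, period=2)
emit factor 2: 'aeff' (i=2, period=4)

["cf", "aeff"]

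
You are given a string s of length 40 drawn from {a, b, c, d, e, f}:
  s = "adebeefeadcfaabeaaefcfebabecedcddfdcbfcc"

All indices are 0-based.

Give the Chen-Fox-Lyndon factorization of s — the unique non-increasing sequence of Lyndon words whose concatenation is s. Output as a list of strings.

emit factor 1: 'adebeefe' (i=0, period=8)
emit factor 2: 'adcf' (i=8, period=4)
emit factor 3: 'aabeaaefcfebabecedcddfdcbfcc' (i=12, period=28)

["adebeefe", "adcf", "aabeaaefcfebabecedcddfdcbfcc"]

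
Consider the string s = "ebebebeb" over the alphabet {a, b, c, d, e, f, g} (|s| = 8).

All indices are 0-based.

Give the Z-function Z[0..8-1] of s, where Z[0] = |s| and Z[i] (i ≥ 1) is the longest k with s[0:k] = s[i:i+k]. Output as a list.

Z[0]=8
i=1: outside box; Z[1]=0
i=2: outside box; Z[2]=6 extend→box=[2,8)
i=3: min(r-i=5, Z[1]=0)=0; Z[3]=0
i=4: min(r-i=4, Z[2]=6)=4; Z[4]=4
i=5: min(r-i=3, Z[3]=0)=0; Z[5]=0
i=6: min(r-i=2, Z[4]=4)=2; Z[6]=2
i=7: min(r-i=1, Z[5]=0)=0; Z[7]=0

[8, 0, 6, 0, 4, 0, 2, 0]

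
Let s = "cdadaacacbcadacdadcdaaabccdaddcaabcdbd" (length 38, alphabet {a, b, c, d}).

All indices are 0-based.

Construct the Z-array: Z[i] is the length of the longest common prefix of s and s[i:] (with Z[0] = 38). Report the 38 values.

Z[0]=38
i=1: i≥r, start 0; Z[1]=0
i=2: i≥r, start 0; Z[2]=0
i=3: i≥r, start 0; Z[3]=0
i=4: i≥r, start 0; Z[4]=0
i=5: i≥r, start 0; Z[5]=0
i=6: i≥r, start 0; Z[6]=1 grow→box=[6,7)
i=7: i≥r, start 0; Z[7]=0
i=8: i≥r, start 0; Z[8]=1 grow→box=[8,9)
i=9: i≥r, start 0; Z[9]=0
i=10: i≥r, start 0; Z[10]=1 grow→box=[10,11)
i=11: i≥r, start 0; Z[11]=0
i=12: i≥r, start 0; Z[12]=0
i=13: i≥r, start 0; Z[13]=0
i=14: i≥r, start 0; Z[14]=4 grow→box=[14,18)
i=15: min(r-i=3, Z[1]=0)=0; Z[15]=0
i=16: min(r-i=2, Z[2]=0)=0; Z[16]=0
i=17: min(r-i=1, Z[3]=0)=0; Z[17]=0
i=18: i≥r, start 0; Z[18]=3 grow→box=[18,21)
i=19: min(r-i=2, Z[1]=0)=0; Z[19]=0
i=20: min(r-i=1, Z[2]=0)=0; Z[20]=0
i=21: i≥r, start 0; Z[21]=0
i=22: i≥r, start 0; Z[22]=0
i=23: i≥r, start 0; Z[23]=0
i=24: i≥r, start 0; Z[24]=1 grow→box=[24,25)
i=25: i≥r, start 0; Z[25]=4 grow→box=[25,29)
i=26: min(r-i=3, Z[1]=0)=0; Z[26]=0
i=27: min(r-i=2, Z[2]=0)=0; Z[27]=0
i=28: min(r-i=1, Z[3]=0)=0; Z[28]=0
i=29: i≥r, start 0; Z[29]=0
i=30: i≥r, start 0; Z[30]=1 grow→box=[30,31)
i=31: i≥r, start 0; Z[31]=0
i=32: i≥r, start 0; Z[32]=0
i=33: i≥r, start 0; Z[33]=0
i=34: i≥r, start 0; Z[34]=2 grow→box=[34,36)
i=35: min(r-i=1, Z[1]=0)=0; Z[35]=0
i=36: i≥r, start 0; Z[36]=0
i=37: i≥r, start 0; Z[37]=0

[38, 0, 0, 0, 0, 0, 1, 0, 1, 0, 1, 0, 0, 0, 4, 0, 0, 0, 3, 0, 0, 0, 0, 0, 1, 4, 0, 0, 0, 0, 1, 0, 0, 0, 2, 0, 0, 0]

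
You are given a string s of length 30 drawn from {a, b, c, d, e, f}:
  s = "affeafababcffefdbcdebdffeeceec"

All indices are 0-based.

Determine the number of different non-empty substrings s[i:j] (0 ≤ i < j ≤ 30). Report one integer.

429

sorted suffixes:
  #0 SA[0]=6  'ababcffefdbcdebdffeeceec'
  #1 SA[1]=8  'abcffefdbcdebdffeeceec'
  #2 SA[2]=4  'afababcffefdbcdebdffeeceec'
  #3 SA[3]=0  'affeafababcffefdbcdebdffeeceec'
  #4 SA[4]=7  'babcffefdbcdebdffeeceec'
  #5 SA[5]=16  'bcdebdffeeceec'
  #6 SA[6]=9  'bcffefdbcdebdffeeceec'
  #7 SA[7]=20  'bdffeeceec'
  #8 SA[8]=29  'c'
  #9 SA[9]=17  'cdebdffeeceec'
  #10 SA[10]=26  'ceec'
  #11 SA[11]=10  'cffefdbcdebdffeeceec'
  #12 SA[12]=15  'dbcdebdffeeceec'
  #13 SA[13]=18  'debdffeeceec'
  #14 SA[14]=21  'dffeeceec'
  #15 SA[15]=3  'eafababcffefdbcdebdffeeceec'
  #16 SA[16]=19  'ebdffeeceec'
  #17 SA[17]=28  'ec'
  #18 SA[18]=25  'eceec'
  #19 SA[19]=27  'eec'
  #20 SA[20]=24  'eeceec'
  #21 SA[21]=13  'efdbcdebdffeeceec'
  #22 SA[22]=5  'fababcffefdbcdebdffeeceec'
  #23 SA[23]=14  'fdbcdebdffeeceec'
  #24 SA[24]=2  'feafababcffefdbcdebdffeeceec'
  #25 SA[25]=23  'feeceec'
  #26 SA[26]=12  'fefdbcdebdffeeceec'
  #27 SA[27]=1  'ffeafababcffefdbcdebdffeeceec'
  #28 SA[28]=22  'ffeeceec'
  #29 SA[29]=11  'ffefdbcdebdffeeceec'

SA = [6, 8, 4, 0, 7, 16, 9, 20, 29, 17, 26, 10, 15, 18, 21, 3, 19, 28, 25, 27, 24, 13, 5, 14, 2, 23, 12, 1, 22, 11]
[i] adj suffixes → lcp
  [1] 6/8 → 2 ('ab')
  [2] 8/4 → 1 ('a')
  [3] 4/0 → 2 ('af')
  [4] 0/7 → 0 ('')
  [5] 7/16 → 1 ('b')
  [6] 16/9 → 2 ('bc')
  [7] 9/20 → 1 ('b')
  [8] 20/29 → 0 ('')
  [9] 29/17 → 1 ('c')
  [10] 17/26 → 1 ('c')
  [11] 26/10 → 1 ('c')
  [12] 10/15 → 0 ('')
  [13] 15/18 → 1 ('d')
  [14] 18/21 → 1 ('d')
  [15] 21/3 → 0 ('')
  [16] 3/19 → 1 ('e')
  [17] 19/28 → 1 ('e')
  [18] 28/25 → 2 ('ec')
  [19] 25/27 → 1 ('e')
  [20] 27/24 → 3 ('eec')
  [21] 24/13 → 1 ('e')
  [22] 13/5 → 0 ('')
  [23] 5/14 → 1 ('f')
  [24] 14/2 → 1 ('f')
  [25] 2/23 → 2 ('fe')
  [26] 23/12 → 2 ('fe')
  [27] 12/1 → 1 ('f')
  [28] 1/22 → 3 ('ffe')
  [29] 22/11 → 3 ('ffe')

n(n+1)/2 = 30·31/2 = 465
Σ LCP = 0 + 2 + 1 + 2 + 0 + 1 + 2 + 1 + 0 + 1 + 1 + 1 + 0 + 1 + 1 + 0 + 1 + 1 + 2 + 1 + 3 + 1 + 0 + 1 + 1 + 2 + 2 + 1 + 3 + 3 = 36
distinct = 465 − 36 = 429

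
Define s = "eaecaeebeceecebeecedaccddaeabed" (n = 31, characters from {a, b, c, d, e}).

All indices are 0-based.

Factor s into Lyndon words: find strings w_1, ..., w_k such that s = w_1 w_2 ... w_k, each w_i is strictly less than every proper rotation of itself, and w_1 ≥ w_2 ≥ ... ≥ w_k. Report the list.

emit factor 1: 'e' (i=0, period=1)
emit factor 2: 'aecaeebeceecebeeced' (i=1, period=19)
emit factor 3: 'accddae' (i=20, period=7)
emit factor 4: 'abed' (i=27, period=4)

["e", "aecaeebeceecebeeced", "accddae", "abed"]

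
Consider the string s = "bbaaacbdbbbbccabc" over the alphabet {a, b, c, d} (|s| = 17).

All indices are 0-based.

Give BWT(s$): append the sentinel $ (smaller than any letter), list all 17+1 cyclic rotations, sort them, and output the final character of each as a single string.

cbacab$dbbabcbcabb

rank  rotation            last
    0  $bbaaacbdbbbbccabc  c
    1  aaacbdbbbbccabc$bb  b
    2  aacbdbbbbccabc$bba  a
    3  abc$bbaaacbdbbbbcc  c
    4  acbdbbbbccabc$bbaa  a
    5  baaacbdbbbbccabc$b  b
    6  bbaaacbdbbbbccabc$  $
    7  bbbbccabc$bbaaacbd  d
    8  bbbccabc$bbaaacbdb  b
    9  bbccabc$bbaaacbdbb  b
   10  bc$bbaaacbdbbbbcca  a
   11  bccabc$bbaaacbdbbb  b
   12  bdbbbbccabc$bbaaac  c
   13  c$bbaaacbdbbbbccab  b
   14  cabc$bbaaacbdbbbbc  c
   15  cbdbbbbccabc$bbaaa  a
   16  ccabc$bbaaacbdbbbb  b
   17  dbbbbccabc$bbaaacb  b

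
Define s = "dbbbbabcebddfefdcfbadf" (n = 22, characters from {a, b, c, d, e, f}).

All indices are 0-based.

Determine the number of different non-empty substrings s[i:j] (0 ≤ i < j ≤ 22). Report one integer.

rank→(start, suffix):
  0 → (5, 'abcebddfefdcfbadf')
  1 → (19, 'adf')
  2 → (4, 'babcebddfefdcfbadf')
  3 → (18, 'badf')
  4 → (3, 'bbabcebddfefdcfbadf')
  5 → (2, 'bbbabcebddfefdcfbadf')
  6 → (1, 'bbbbabcebddfefdcfbadf')
  7 → (6, 'bcebddfefdcfbadf')
  8 → (9, 'bddfefdcfbadf')
  9 → (7, 'cebddfefdcfbadf')
  10 → (16, 'cfbadf')
  11 → (0, 'dbbbbabcebddfefdcfbadf')
  12 → (15, 'dcfbadf')
  13 → (10, 'ddfefdcfbadf')
  14 → (20, 'df')
  15 → (11, 'dfefdcfbadf')
  16 → (8, 'ebddfefdcfbadf')
  17 → (13, 'efdcfbadf')
  18 → (21, 'f')
  19 → (17, 'fbadf')
  20 → (14, 'fdcfbadf')
  21 → (12, 'fefdcfbadf')

SA = [5, 19, 4, 18, 3, 2, 1, 6, 9, 7, 16, 0, 15, 10, 20, 11, 8, 13, 21, 17, 14, 12]
rank  pair      lcp
   1  s[5:],s[19:]  1  'a'
   2  s[19:],s[4:]  0  ''
   3  s[4:],s[18:]  2  'ba'
   4  s[18:],s[3:]  1  'b'
   5  s[3:],s[2:]  2  'bb'
   6  s[2:],s[1:]  3  'bbb'
   7  s[1:],s[6:]  1  'b'
   8  s[6:],s[9:]  1  'b'
   9  s[9:],s[7:]  0  ''
  10  s[7:],s[16:]  1  'c'
  11  s[16:],s[0:]  0  ''
  12  s[0:],s[15:]  1  'd'
  13  s[15:],s[10:]  1  'd'
  14  s[10:],s[20:]  1  'd'
  15  s[20:],s[11:]  2  'df'
  16  s[11:],s[8:]  0  ''
  17  s[8:],s[13:]  1  'e'
  18  s[13:],s[21:]  0  ''
  19  s[21:],s[17:]  1  'f'
  20  s[17:],s[14:]  1  'f'
  21  s[14:],s[12:]  1  'f'

n(n+1)/2 = 22·23/2 = 253
Σ LCP = 0 + 1 + 0 + 2 + 1 + 2 + 3 + 1 + 1 + 0 + 1 + 0 + 1 + 1 + 1 + 2 + 0 + 1 + 0 + 1 + 1 + 1 = 21
distinct = 253 − 21 = 232

232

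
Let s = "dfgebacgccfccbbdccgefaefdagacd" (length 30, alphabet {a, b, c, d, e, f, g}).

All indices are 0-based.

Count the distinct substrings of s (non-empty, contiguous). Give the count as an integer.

rank | idx | suffix
   0 |  27 | acd
   1 |   5 | acgccfccbbdccgefaefdagacd
   2 |  21 | aefdagacd
   3 |  25 | agacd
   4 |   4 | bacgccfccbbdccgefaefdagacd
   5 |  13 | bbdccgefaefdagacd
   6 |  14 | bdccgefaefdagacd
   7 |  12 | cbbdccgefaefdagacd
   8 |  11 | ccbbdccgefaefdagacd
   9 |   8 | ccfccbbdccgefaefdagacd
  10 |  16 | ccgefaefdagacd
  11 |  28 | cd
  12 |   9 | cfccbbdccgefaefdagacd
  13 |   6 | cgccfccbbdccgefaefdagacd
  14 |  17 | cgefaefdagacd
  15 |  29 | d
  16 |  24 | dagacd
  17 |  15 | dccgefaefdagacd
  18 |   0 | dfgebacgccfccbbdccgefaefdagacd
  19 |   3 | ebacgccfccbbdccgefaefdagacd
  20 |  19 | efaefdagacd
  21 |  22 | efdagacd
  22 |  20 | faefdagacd
  23 |  10 | fccbbdccgefaefdagacd
  24 |  23 | fdagacd
  25 |   1 | fgebacgccfccbbdccgefaefdagacd
  26 |  26 | gacd
  27 |   7 | gccfccbbdccgefaefdagacd
  28 |   2 | gebacgccfccbbdccgefaefdagacd
  29 |  18 | gefaefdagacd

SA = [27, 5, 21, 25, 4, 13, 14, 12, 11, 8, 16, 28, 9, 6, 17, 29, 24, 15, 0, 3, 19, 22, 20, 10, 23, 1, 26, 7, 2, 18]
i: (SA[i-1],SA[i]) lcp shared
  1: (27,5) 2 'ac'
  2: (5,21) 1 'a'
  3: (21,25) 1 'a'
  4: (25,4) 0 ''
  5: (4,13) 1 'b'
  6: (13,14) 1 'b'
  7: (14,12) 0 ''
  8: (12,11) 1 'c'
  9: (11,8) 2 'cc'
  10: (8,16) 2 'cc'
  11: (16,28) 1 'c'
  12: (28,9) 1 'c'
  13: (9,6) 1 'c'
  14: (6,17) 2 'cg'
  15: (17,29) 0 ''
  16: (29,24) 1 'd'
  17: (24,15) 1 'd'
  18: (15,0) 1 'd'
  19: (0,3) 0 ''
  20: (3,19) 1 'e'
  21: (19,22) 2 'ef'
  22: (22,20) 0 ''
  23: (20,10) 1 'f'
  24: (10,23) 1 'f'
  25: (23,1) 1 'f'
  26: (1,26) 0 ''
  27: (26,7) 1 'g'
  28: (7,2) 1 'g'
  29: (2,18) 2 'ge'

n(n+1)/2 = 30·31/2 = 465
Σ LCP = 0 + 2 + 1 + 1 + 0 + 1 + 1 + 0 + 1 + 2 + 2 + 1 + 1 + 1 + 2 + 0 + 1 + 1 + 1 + 0 + 1 + 2 + 0 + 1 + 1 + 1 + 0 + 1 + 1 + 2 = 29
distinct = 465 − 29 = 436

436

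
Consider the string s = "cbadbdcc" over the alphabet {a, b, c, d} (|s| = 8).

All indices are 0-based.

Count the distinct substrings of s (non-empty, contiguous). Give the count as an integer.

32

sorted suffixes:
  #0 SA[0]=2  'adbdcc'
  #1 SA[1]=1  'badbdcc'
  #2 SA[2]=4  'bdcc'
  #3 SA[3]=7  'c'
  #4 SA[4]=0  'cbadbdcc'
  #5 SA[5]=6  'cc'
  #6 SA[6]=3  'dbdcc'
  #7 SA[7]=5  'dcc'

SA = [2, 1, 4, 7, 0, 6, 3, 5]
i: (SA[i-1],SA[i]) lcp shared
  1: (2,1) 0 ''
  2: (1,4) 1 'b'
  3: (4,7) 0 ''
  4: (7,0) 1 'c'
  5: (0,6) 1 'c'
  6: (6,3) 0 ''
  7: (3,5) 1 'd'

n(n+1)/2 = 8·9/2 = 36
Σ LCP = 0 + 0 + 1 + 0 + 1 + 1 + 0 + 1 = 4
distinct = 36 − 4 = 32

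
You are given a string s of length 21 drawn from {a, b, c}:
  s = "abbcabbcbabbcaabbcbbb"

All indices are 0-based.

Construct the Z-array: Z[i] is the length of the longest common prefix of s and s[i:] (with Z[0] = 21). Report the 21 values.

Z[0]=21
i=1: fresh scan; Z[1]=0
i=2: fresh scan; Z[2]=0
i=3: fresh scan; Z[3]=0
i=4: fresh scan; Z[4]=4 scan→box=[4,8)
i=5: min(r-i=3, Z[1]=0)=0; Z[5]=0
i=6: min(r-i=2, Z[2]=0)=0; Z[6]=0
i=7: min(r-i=1, Z[3]=0)=0; Z[7]=0
i=8: fresh scan; Z[8]=0
i=9: fresh scan; Z[9]=5 scan→box=[9,14)
i=10: min(r-i=4, Z[1]=0)=0; Z[10]=0
i=11: min(r-i=3, Z[2]=0)=0; Z[11]=0
i=12: min(r-i=2, Z[3]=0)=0; Z[12]=0
i=13: min(r-i=1, Z[4]=4)=1; Z[13]=1
i=14: fresh scan; Z[14]=4 scan→box=[14,18)
i=15: min(r-i=3, Z[1]=0)=0; Z[15]=0
i=16: min(r-i=2, Z[2]=0)=0; Z[16]=0
i=17: min(r-i=1, Z[3]=0)=0; Z[17]=0
i=18: fresh scan; Z[18]=0
i=19: fresh scan; Z[19]=0
i=20: fresh scan; Z[20]=0

[21, 0, 0, 0, 4, 0, 0, 0, 0, 5, 0, 0, 0, 1, 4, 0, 0, 0, 0, 0, 0]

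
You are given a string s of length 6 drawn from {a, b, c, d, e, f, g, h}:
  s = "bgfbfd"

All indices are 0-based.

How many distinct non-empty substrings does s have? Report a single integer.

rank | idx | suffix
   0 |   3 | bfd
   1 |   0 | bgfbfd
   2 |   5 | d
   3 |   2 | fbfd
   4 |   4 | fd
   5 |   1 | gfbfd

SA = [3, 0, 5, 2, 4, 1]
i: (SA[i-1],SA[i]) lcp shared
  1: (3,0) 1 'b'
  2: (0,5) 0 ''
  3: (5,2) 0 ''
  4: (2,4) 1 'f'
  5: (4,1) 0 ''

n(n+1)/2 = 6·7/2 = 21
Σ LCP = 0 + 1 + 0 + 0 + 1 + 0 = 2
distinct = 21 − 2 = 19

19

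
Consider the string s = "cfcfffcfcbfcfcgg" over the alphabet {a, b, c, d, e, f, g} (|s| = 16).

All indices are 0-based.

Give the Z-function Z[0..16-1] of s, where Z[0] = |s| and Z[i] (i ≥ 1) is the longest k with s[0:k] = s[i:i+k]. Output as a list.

[16, 0, 2, 0, 0, 0, 3, 0, 1, 0, 0, 3, 0, 1, 0, 0]

Z[0]=16
i=1: fresh scan; Z[1]=0
i=2: fresh scan; Z[2]=2 grow→box=[2,4)
i=3: min(r-i=1, Z[1]=0)=0; Z[3]=0
i=4: fresh scan; Z[4]=0
i=5: fresh scan; Z[5]=0
i=6: fresh scan; Z[6]=3 grow→box=[6,9)
i=7: min(r-i=2, Z[1]=0)=0; Z[7]=0
i=8: min(r-i=1, Z[2]=2)=1; Z[8]=1
i=9: fresh scan; Z[9]=0
i=10: fresh scan; Z[10]=0
i=11: fresh scan; Z[11]=3 grow→box=[11,14)
i=12: min(r-i=2, Z[1]=0)=0; Z[12]=0
i=13: min(r-i=1, Z[2]=2)=1; Z[13]=1
i=14: fresh scan; Z[14]=0
i=15: fresh scan; Z[15]=0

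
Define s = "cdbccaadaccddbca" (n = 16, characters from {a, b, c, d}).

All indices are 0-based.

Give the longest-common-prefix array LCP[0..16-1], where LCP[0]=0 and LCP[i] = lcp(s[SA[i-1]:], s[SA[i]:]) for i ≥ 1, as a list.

[0, 1, 1, 1, 0, 2, 0, 2, 1, 2, 1, 2, 0, 1, 3, 1]

rank | idx | suffix
   0 |  15 | a
   1 |   5 | aadaccddbca
   2 |   8 | accddbca
   3 |   6 | adaccddbca
   4 |  13 | bca
   5 |   2 | bccaadaccddbca
   6 |  14 | ca
   7 |   4 | caadaccddbca
   8 |   3 | ccaadaccddbca
   9 |   9 | ccddbca
  10 |   0 | cdbccaadaccddbca
  11 |  10 | cddbca
  12 |   7 | daccddbca
  13 |  12 | dbca
  14 |   1 | dbccaadaccddbca
  15 |  11 | ddbca

SA = [15, 5, 8, 6, 13, 2, 14, 4, 3, 9, 0, 10, 7, 12, 1, 11]
i: (SA[i-1],SA[i]) lcp shared
  1: (15,5) 1 'a'
  2: (5,8) 1 'a'
  3: (8,6) 1 'a'
  4: (6,13) 0 ''
  5: (13,2) 2 'bc'
  6: (2,14) 0 ''
  7: (14,4) 2 'ca'
  8: (4,3) 1 'c'
  9: (3,9) 2 'cc'
  10: (9,0) 1 'c'
  11: (0,10) 2 'cd'
  12: (10,7) 0 ''
  13: (7,12) 1 'd'
  14: (12,1) 3 'dbc'
  15: (1,11) 1 'd'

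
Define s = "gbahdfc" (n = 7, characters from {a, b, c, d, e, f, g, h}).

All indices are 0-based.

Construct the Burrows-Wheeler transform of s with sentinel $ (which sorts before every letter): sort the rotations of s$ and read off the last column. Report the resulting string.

cbgfhd$a

rank  rotation  last
    0  $gbahdfc  c
    1  ahdfc$gb  b
    2  bahdfc$g  g
    3  c$gbahdf  f
    4  dfc$gbah  h
    5  fc$gbahd  d
    6  gbahdfc$  $
    7  hdfc$gba  a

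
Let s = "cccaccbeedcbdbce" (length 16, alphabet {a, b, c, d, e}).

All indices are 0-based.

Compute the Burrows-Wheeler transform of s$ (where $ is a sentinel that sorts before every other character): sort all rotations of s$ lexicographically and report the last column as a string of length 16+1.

rank  rotation           last
    0  $cccaccbeedcbdbce  e
    1  accbeedcbdbce$ccc  c
    2  bce$cccaccbeedcbd  d
    3  bdbce$cccaccbeedc  c
    4  beedcbdbce$cccacc  c
    5  caccbeedcbdbce$cc  c
    6  cbdbce$cccaccbeed  d
    7  cbeedcbdbce$cccac  c
    8  ccaccbeedcbdbce$c  c
    9  ccbeedcbdbce$ccca  a
   10  cccaccbeedcbdbce$  $
   11  ce$cccaccbeedcbdb  b
   12  dbce$cccaccbeedcb  b
   13  dcbdbce$cccaccbee  e
   14  e$cccaccbeedcbdbc  c
   15  edcbdbce$cccaccbe  e
   16  eedcbdbce$cccaccb  b

ecdcccdcca$bbeceb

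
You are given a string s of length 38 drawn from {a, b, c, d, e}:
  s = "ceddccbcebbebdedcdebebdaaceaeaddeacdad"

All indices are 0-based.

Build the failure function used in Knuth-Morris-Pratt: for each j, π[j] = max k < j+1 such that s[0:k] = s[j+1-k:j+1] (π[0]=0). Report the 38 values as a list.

π[0] = 0
j=1 s[j]='e': π[1]=0 (border '')
j=2 s[j]='d': π[2]=0 (border '')
j=3 s[j]='d': π[3]=0 (border '')
j=4 s[j]='c': π[4]=1 (border 'c')
j=5 s[j]='c': k: 1→0; π[5]=1 (border 'c')
j=6 s[j]='b': k: 1→0; π[6]=0 (border '')
j=7 s[j]='c': π[7]=1 (border 'c')
j=8 s[j]='e': π[8]=2 (border 'ce')
j=9 s[j]='b': k: 2→0; π[9]=0 (border '')
j=10 s[j]='b': π[10]=0 (border '')
j=11 s[j]='e': π[11]=0 (border '')
j=12 s[j]='b': π[12]=0 (border '')
j=13 s[j]='d': π[13]=0 (border '')
j=14 s[j]='e': π[14]=0 (border '')
j=15 s[j]='d': π[15]=0 (border '')
j=16 s[j]='c': π[16]=1 (border 'c')
j=17 s[j]='d': k: 1→0; π[17]=0 (border '')
j=18 s[j]='e': π[18]=0 (border '')
j=19 s[j]='b': π[19]=0 (border '')
j=20 s[j]='e': π[20]=0 (border '')
j=21 s[j]='b': π[21]=0 (border '')
j=22 s[j]='d': π[22]=0 (border '')
j=23 s[j]='a': π[23]=0 (border '')
j=24 s[j]='a': π[24]=0 (border '')
j=25 s[j]='c': π[25]=1 (border 'c')
j=26 s[j]='e': π[26]=2 (border 'ce')
j=27 s[j]='a': k: 2→0; π[27]=0 (border '')
j=28 s[j]='e': π[28]=0 (border '')
j=29 s[j]='a': π[29]=0 (border '')
j=30 s[j]='d': π[30]=0 (border '')
j=31 s[j]='d': π[31]=0 (border '')
j=32 s[j]='e': π[32]=0 (border '')
j=33 s[j]='a': π[33]=0 (border '')
j=34 s[j]='c': π[34]=1 (border 'c')
j=35 s[j]='d': k: 1→0; π[35]=0 (border '')
j=36 s[j]='a': π[36]=0 (border '')
j=37 s[j]='d': π[37]=0 (border '')

[0, 0, 0, 0, 1, 1, 0, 1, 2, 0, 0, 0, 0, 0, 0, 0, 1, 0, 0, 0, 0, 0, 0, 0, 0, 1, 2, 0, 0, 0, 0, 0, 0, 0, 1, 0, 0, 0]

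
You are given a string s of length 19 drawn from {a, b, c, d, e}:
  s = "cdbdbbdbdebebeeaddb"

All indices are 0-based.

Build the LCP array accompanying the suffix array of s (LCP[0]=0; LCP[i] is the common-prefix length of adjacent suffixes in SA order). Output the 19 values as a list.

[0, 0, 1, 1, 3, 2, 1, 2, 0, 0, 2, 2, 3, 1, 1, 0, 1, 3, 1]

rank | idx | suffix
   0 |  15 | addb
   1 |  18 | b
   2 |   4 | bbdbdebebeeaddb
   3 |   2 | bdbbdbdebebeeaddb
   4 |   5 | bdbdebebeeaddb
   5 |   7 | bdebebeeaddb
   6 |  10 | bebeeaddb
   7 |  12 | beeaddb
   8 |   0 | cdbdbbdbdebebeeaddb
   9 |  17 | db
  10 |   3 | dbbdbdebebeeaddb
  11 |   1 | dbdbbdbdebebeeaddb
  12 |   6 | dbdebebeeaddb
  13 |  16 | ddb
  14 |   8 | debebeeaddb
  15 |  14 | eaddb
  16 |   9 | ebebeeaddb
  17 |  11 | ebeeaddb
  18 |  13 | eeaddb

SA = [15, 18, 4, 2, 5, 7, 10, 12, 0, 17, 3, 1, 6, 16, 8, 14, 9, 11, 13]
[i] adj suffixes → lcp
  [1] 15/18 → 0 ('')
  [2] 18/4 → 1 ('b')
  [3] 4/2 → 1 ('b')
  [4] 2/5 → 3 ('bdb')
  [5] 5/7 → 2 ('bd')
  [6] 7/10 → 1 ('b')
  [7] 10/12 → 2 ('be')
  [8] 12/0 → 0 ('')
  [9] 0/17 → 0 ('')
  [10] 17/3 → 2 ('db')
  [11] 3/1 → 2 ('db')
  [12] 1/6 → 3 ('dbd')
  [13] 6/16 → 1 ('d')
  [14] 16/8 → 1 ('d')
  [15] 8/14 → 0 ('')
  [16] 14/9 → 1 ('e')
  [17] 9/11 → 3 ('ebe')
  [18] 11/13 → 1 ('e')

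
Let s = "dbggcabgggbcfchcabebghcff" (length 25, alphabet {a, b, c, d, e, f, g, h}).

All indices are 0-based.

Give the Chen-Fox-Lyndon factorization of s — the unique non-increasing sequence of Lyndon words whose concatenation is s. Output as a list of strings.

emit factor 1: 'd' (i=0, period=1)
emit factor 2: 'bggc' (i=1, period=4)
emit factor 3: 'abgggbcfchc' (i=5, period=11)
emit factor 4: 'abebghcff' (i=16, period=9)

["d", "bggc", "abgggbcfchc", "abebghcff"]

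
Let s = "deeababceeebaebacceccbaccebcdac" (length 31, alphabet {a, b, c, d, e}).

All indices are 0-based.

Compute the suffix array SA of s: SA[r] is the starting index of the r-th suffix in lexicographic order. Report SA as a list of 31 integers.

[3, 5, 29, 22, 15, 12, 4, 21, 14, 11, 26, 6, 30, 20, 19, 23, 16, 27, 24, 17, 7, 28, 0, 2, 13, 10, 25, 18, 1, 9, 8]

rank | idx | suffix
   0 |   3 | ababceeebaebacceccbaccebcdac
   1 |   5 | abceeebaebacceccbaccebcdac
   2 |  29 | ac
   3 |  22 | accebcdac
   4 |  15 | acceccbaccebcdac
   5 |  12 | aebacceccbaccebcdac
   6 |   4 | babceeebaebacceccbaccebcdac
   7 |  21 | baccebcdac
   8 |  14 | bacceccbaccebcdac
   9 |  11 | baebacceccbaccebcdac
  10 |  26 | bcdac
  11 |   6 | bceeebaebacceccbaccebcdac
  12 |  30 | c
  13 |  20 | cbaccebcdac
  14 |  19 | ccbaccebcdac
  15 |  23 | ccebcdac
  16 |  16 | cceccbaccebcdac
  17 |  27 | cdac
  18 |  24 | cebcdac
  19 |  17 | ceccbaccebcdac
  20 |   7 | ceeebaebacceccbaccebcdac
  21 |  28 | dac
  22 |   0 | deeababceeebaebacceccbaccebcdac
  23 |   2 | eababceeebaebacceccbaccebcdac
  24 |  13 | ebacceccbaccebcdac
  25 |  10 | ebaebacceccbaccebcdac
  26 |  25 | ebcdac
  27 |  18 | eccbaccebcdac
  28 |   1 | eeababceeebaebacceccbaccebcdac
  29 |   9 | eebaebacceccbaccebcdac
  30 |   8 | eeebaebacceccbaccebcdac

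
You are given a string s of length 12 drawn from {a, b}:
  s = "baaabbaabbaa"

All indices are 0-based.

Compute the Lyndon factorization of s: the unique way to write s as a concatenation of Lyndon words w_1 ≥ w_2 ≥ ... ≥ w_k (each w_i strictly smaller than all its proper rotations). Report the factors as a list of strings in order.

emit factor 1: 'b' (i=0, period=1)
emit factor 2: 'aaabbaabb' (i=1, period=9)
emit factor 3: 'a' (i=10, period=1)
emit factor 4: 'a' (i=11, period=1)

["b", "aaabbaabb", "a", "a"]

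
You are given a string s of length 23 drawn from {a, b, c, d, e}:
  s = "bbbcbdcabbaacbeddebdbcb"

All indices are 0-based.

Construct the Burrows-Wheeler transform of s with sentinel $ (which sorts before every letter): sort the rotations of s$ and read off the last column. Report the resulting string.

bbcacba$bdbeccdbbabbeddb

rank  rotation                  last
    0  $bbbcbdcabbaacbeddebdbcb  b
    1  aacbeddebdbcb$bbbcbdcabb  b
    2  abbaacbeddebdbcb$bbbcbdc  c
    3  acbeddebdbcb$bbbcbdcabba  a
    4  b$bbbcbdcabbaacbeddebdbc  c
    5  baacbeddebdbcb$bbbcbdcab  b
    6  bbaacbeddebdbcb$bbbcbdca  a
    7  bbbcbdcabbaacbeddebdbcb$  $
    8  bbcbdcabbaacbeddebdbcb$b  b
    9  bcb$bbbcbdcabbaacbeddebd  d
   10  bcbdcabbaacbeddebdbcb$bb  b
   11  bdbcb$bbbcbdcabbaacbedde  e
   12  bdcabbaacbeddebdbcb$bbbc  c
   13  beddebdbcb$bbbcbdcabbaac  c
   14  cabbaacbeddebdbcb$bbbcbd  d
   15  cb$bbbcbdcabbaacbeddebdb  b
   16  cbdcabbaacbeddebdbcb$bbb  b
   17  cbeddebdbcb$bbbcbdcabbaa  a
   18  dbcb$bbbcbdcabbaacbeddeb  b
   19  dcabbaacbeddebdbcb$bbbcb  b
   20  ddebdbcb$bbbcbdcabbaacbe  e
   21  debdbcb$bbbcbdcabbaacbed  d
   22  ebdbcb$bbbcbdcabbaacbedd  d
   23  eddebdbcb$bbbcbdcabbaacb  b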